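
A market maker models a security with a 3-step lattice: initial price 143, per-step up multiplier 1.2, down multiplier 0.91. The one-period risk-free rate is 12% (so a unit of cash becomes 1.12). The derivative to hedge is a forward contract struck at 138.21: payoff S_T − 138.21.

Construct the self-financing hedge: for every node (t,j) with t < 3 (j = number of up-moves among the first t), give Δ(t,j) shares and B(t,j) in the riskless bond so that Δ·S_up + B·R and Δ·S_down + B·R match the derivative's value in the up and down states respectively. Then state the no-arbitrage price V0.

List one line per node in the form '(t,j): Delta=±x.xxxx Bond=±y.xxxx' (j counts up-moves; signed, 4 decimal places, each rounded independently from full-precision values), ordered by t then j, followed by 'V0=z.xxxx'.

(0,0): Delta=1.0000 Bond=-98.3751
(1,0): Delta=1.0000 Bond=-110.1802
(1,1): Delta=1.0000 Bond=-110.1802
(2,0): Delta=1.0000 Bond=-123.4018
(2,1): Delta=1.0000 Bond=-123.4018
(2,2): Delta=1.0000 Bond=-123.4018
V0=44.6249

Under the risk-neutral measure, an up-move has probability p* = (R−d)/(u−d) = 0.7241 and values discount at R = 1.12.
At expiry t=3: V(3,0)=-30.4493, V(3,1)=3.8920, V(3,2)=49.1772, V(3,3)=108.8940
(2,0): S=118.4183. Δ = (V_up−V_dn)/(S_up−S_dn) = (3.8920−-30.4493)/(142.1020−107.7607) = 1.0000. V = [p*·3.8920 + (1−p*)·-30.4493]/1.12 = -4.9835. B = V − Δ·S = -123.4018.
(2,1): S=156.1560. Δ = (V_up−V_dn)/(S_up−S_dn) = (49.1772−3.8920)/(187.3872−142.1020) = 1.0000. V = [p*·49.1772 + (1−p*)·3.8920]/1.12 = 32.7542. B = V − Δ·S = -123.4018.
(2,2): S=205.9200. Δ = (V_up−V_dn)/(S_up−S_dn) = (108.8940−49.1772)/(247.1040−187.3872) = 1.0000. V = [p*·108.8940 + (1−p*)·49.1772]/1.12 = 82.5182. B = V − Δ·S = -123.4018.
(1,0): S=130.1300. Δ = (V_up−V_dn)/(S_up−S_dn) = (32.7542−-4.9835)/(156.1560−118.4183) = 1.0000. V = [p*·32.7542 + (1−p*)·-4.9835]/1.12 = 19.9498. B = V − Δ·S = -110.1802.
(1,1): S=171.6000. Δ = (V_up−V_dn)/(S_up−S_dn) = (82.5182−32.7542)/(205.9200−156.1560) = 1.0000. V = [p*·82.5182 + (1−p*)·32.7542]/1.12 = 61.4198. B = V − Δ·S = -110.1802.
(0,0): S=143.0000. Δ = (V_up−V_dn)/(S_up−S_dn) = (61.4198−19.9498)/(171.6000−130.1300) = 1.0000. V = [p*·61.4198 + (1−p*)·19.9498]/1.12 = 44.6249. B = V − Δ·S = -98.3751.
Check: Δ(0,0)·S0 + B(0,0) = 44.6249 = V0.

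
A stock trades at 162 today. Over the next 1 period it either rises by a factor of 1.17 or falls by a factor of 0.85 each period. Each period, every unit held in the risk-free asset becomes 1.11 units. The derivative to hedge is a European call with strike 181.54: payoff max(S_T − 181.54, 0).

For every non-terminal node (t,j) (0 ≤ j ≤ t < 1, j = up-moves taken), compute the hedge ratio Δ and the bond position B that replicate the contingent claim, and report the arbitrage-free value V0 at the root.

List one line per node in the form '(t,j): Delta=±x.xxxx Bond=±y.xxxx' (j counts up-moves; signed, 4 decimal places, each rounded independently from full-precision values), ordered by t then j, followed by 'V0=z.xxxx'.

(0,0): Delta=0.1543 Bond=-19.1441
V0=5.8559

The replicating-portfolio and risk-neutral prices coincide; use p* = (1.11−0.85)/(1.17−0.85) = 0.8125 for the latter.
Terminal payoffs: V(1,0)=0.0000, V(1,1)=8.0000
(0,0): S=162.0000. Δ = (V_up−V_dn)/(S_up−S_dn) = (8.0000−0.0000)/(189.5400−137.7000) = 0.1543. V = [p*·8.0000 + (1−p*)·0.0000]/1.11 = 5.8559. B = V − Δ·S = -19.1441.
Root portfolio cost Δ·162+B reproduces V0=5.8559.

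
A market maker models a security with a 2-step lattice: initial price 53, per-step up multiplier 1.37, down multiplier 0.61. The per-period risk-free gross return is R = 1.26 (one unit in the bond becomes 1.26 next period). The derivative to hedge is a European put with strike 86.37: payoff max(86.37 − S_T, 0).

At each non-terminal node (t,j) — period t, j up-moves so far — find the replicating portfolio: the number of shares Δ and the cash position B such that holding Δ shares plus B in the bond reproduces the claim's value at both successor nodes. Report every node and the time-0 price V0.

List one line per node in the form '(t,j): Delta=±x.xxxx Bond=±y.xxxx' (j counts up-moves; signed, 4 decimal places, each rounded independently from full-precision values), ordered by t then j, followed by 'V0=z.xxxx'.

Since d<R<u, set p* = (R−d)/(u−d) = 0.8553; price each node as the discounted p*-expectation of its children.
At expiry t=2: V(2,0)=66.6487, V(2,1)=42.0779, V(2,2)=0.0000
  t=1,j=0: stock 32.3300 → up 44.2921 (V=42.0779), down 19.7213 (V=66.6487). Price 36.2176; hedge Δ=-1.0000, bond B=68.5476.
  t=1,j=1: stock 72.6100 → up 99.4757 (V=0.0000), down 44.2921 (V=42.0779). Price 4.8335; hedge Δ=-0.7625, bond B=60.1992.
  t=0,j=0: stock 53.0000 → up 72.6100 (V=4.8335), down 32.3300 (V=36.2176). Price 7.4412; hedge Δ=-0.7791, bond B=48.7361.
Check: Δ(0,0)·S0 + B(0,0) = 7.4412 = V0.

(0,0): Delta=-0.7791 Bond=48.7361
(1,0): Delta=-1.0000 Bond=68.5476
(1,1): Delta=-0.7625 Bond=60.1992
V0=7.4412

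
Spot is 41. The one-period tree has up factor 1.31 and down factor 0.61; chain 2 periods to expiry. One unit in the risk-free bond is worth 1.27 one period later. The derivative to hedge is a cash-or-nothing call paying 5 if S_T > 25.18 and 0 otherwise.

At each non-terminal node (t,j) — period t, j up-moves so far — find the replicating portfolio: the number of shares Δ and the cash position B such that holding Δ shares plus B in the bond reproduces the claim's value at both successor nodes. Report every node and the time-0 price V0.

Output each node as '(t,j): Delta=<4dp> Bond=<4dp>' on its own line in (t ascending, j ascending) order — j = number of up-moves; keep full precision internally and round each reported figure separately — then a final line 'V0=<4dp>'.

(0,0): Delta=0.0078 Bond=2.7685
(1,0): Delta=0.2856 Bond=-3.4308
(1,1): Delta=0.0000 Bond=3.9370
V0=3.0899

Under the risk-neutral measure, an up-move has probability p* = (R−d)/(u−d) = 0.9429 and values discount at R = 1.27.
Terminal values V(2,·): V(2,0)=0.0000, V(2,1)=5.0000, V(2,2)=5.0000
Node (1,0) S=25.0100: V=(p*·5.0000+(1−p*)·0.0000)/1.27=3.7120; Δ=(5.0000−0.0000)/(32.7631−15.2561)=0.2856; B=V−Δ·S=-3.4308
Node (1,1) S=53.7100: V=(p*·5.0000+(1−p*)·5.0000)/1.27=3.9370; Δ=(5.0000−5.0000)/(70.3601−32.7631)=0.0000; B=V−Δ·S=3.9370
Node (0,0) S=41.0000: V=(p*·3.9370+(1−p*)·3.7120)/1.27=3.0899; Δ=(3.9370−3.7120)/(53.7100−25.0100)=0.0078; B=V−Δ·S=2.7685
The time-0 hedge costs 3.0899, which is the no-arbitrage price.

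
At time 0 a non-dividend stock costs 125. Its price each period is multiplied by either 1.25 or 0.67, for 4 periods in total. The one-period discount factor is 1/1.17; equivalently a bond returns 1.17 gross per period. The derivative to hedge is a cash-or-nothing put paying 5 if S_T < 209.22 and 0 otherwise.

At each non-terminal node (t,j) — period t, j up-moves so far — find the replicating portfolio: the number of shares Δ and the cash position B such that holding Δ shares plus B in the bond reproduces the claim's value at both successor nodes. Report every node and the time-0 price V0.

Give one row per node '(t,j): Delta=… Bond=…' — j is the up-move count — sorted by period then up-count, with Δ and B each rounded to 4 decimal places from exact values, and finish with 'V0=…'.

Risk-neutral probability p* = (R−d)/(u−d) = (1.17−0.67)/(1.25−0.67) = 0.8621.
Payoff layer (t=4): V(4,0)=5.0000, V(4,1)=5.0000, V(4,2)=5.0000, V(4,3)=5.0000, V(4,4)=0.0000
(3,0): S=37.5954. Δ = (V_up−V_dn)/(S_up−S_dn) = (5.0000−5.0000)/(46.9942−25.1889) = 0.0000. V = [p*·5.0000 + (1−p*)·5.0000]/1.17 = 4.2735. B = V − Δ·S = 4.2735.
(3,1): S=70.1406. Δ = (V_up−V_dn)/(S_up−S_dn) = (5.0000−5.0000)/(87.6758−46.9942) = 0.0000. V = [p*·5.0000 + (1−p*)·5.0000]/1.17 = 4.2735. B = V − Δ·S = 4.2735.
(3,2): S=130.8594. Δ = (V_up−V_dn)/(S_up−S_dn) = (5.0000−5.0000)/(163.5742−87.6758) = 0.0000. V = [p*·5.0000 + (1−p*)·5.0000]/1.17 = 4.2735. B = V − Δ·S = 4.2735.
(3,3): S=244.1406. Δ = (V_up−V_dn)/(S_up−S_dn) = (0.0000−5.0000)/(305.1758−163.5742) = -0.0353. V = [p*·0.0000 + (1−p*)·5.0000]/1.17 = 0.5894. B = V − Δ·S = 9.2101.
(2,0): S=56.1125. Δ = (V_up−V_dn)/(S_up−S_dn) = (4.2735−4.2735)/(70.1406−37.5954) = 0.0000. V = [p*·4.2735 + (1−p*)·4.2735]/1.17 = 3.6526. B = V − Δ·S = 3.6526.
(2,1): S=104.6875. Δ = (V_up−V_dn)/(S_up−S_dn) = (4.2735−4.2735)/(130.8594−70.1406) = 0.0000. V = [p*·4.2735 + (1−p*)·4.2735]/1.17 = 3.6526. B = V − Δ·S = 3.6526.
(2,2): S=195.3125. Δ = (V_up−V_dn)/(S_up−S_dn) = (0.5894−4.2735)/(244.1406−130.8594) = -0.0325. V = [p*·0.5894 + (1−p*)·4.2735]/1.17 = 0.9381. B = V − Δ·S = 7.2899.
(1,0): S=83.7500. Δ = (V_up−V_dn)/(S_up−S_dn) = (3.6526−3.6526)/(104.6875−56.1125) = 0.0000. V = [p*·3.6526 + (1−p*)·3.6526]/1.17 = 3.1219. B = V − Δ·S = 3.1219.
(1,1): S=156.2500. Δ = (V_up−V_dn)/(S_up−S_dn) = (0.9381−3.6526)/(195.3125−104.6875) = -0.0300. V = [p*·0.9381 + (1−p*)·3.6526]/1.17 = 1.1218. B = V − Δ·S = 5.8019.
(0,0): S=125.0000. Δ = (V_up−V_dn)/(S_up−S_dn) = (1.1218−3.1219)/(156.2500−83.7500) = -0.0276. V = [p*·1.1218 + (1−p*)·3.1219]/1.17 = 1.1946. B = V − Δ·S = 4.6429.
Root portfolio cost Δ·125+B reproduces V0=1.1946.

(0,0): Delta=-0.0276 Bond=4.6429
(1,0): Delta=0.0000 Bond=3.1219
(1,1): Delta=-0.0300 Bond=5.8019
(2,0): Delta=0.0000 Bond=3.6526
(2,1): Delta=0.0000 Bond=3.6526
(2,2): Delta=-0.0325 Bond=7.2899
(3,0): Delta=0.0000 Bond=4.2735
(3,1): Delta=0.0000 Bond=4.2735
(3,2): Delta=0.0000 Bond=4.2735
(3,3): Delta=-0.0353 Bond=9.2101
V0=1.1946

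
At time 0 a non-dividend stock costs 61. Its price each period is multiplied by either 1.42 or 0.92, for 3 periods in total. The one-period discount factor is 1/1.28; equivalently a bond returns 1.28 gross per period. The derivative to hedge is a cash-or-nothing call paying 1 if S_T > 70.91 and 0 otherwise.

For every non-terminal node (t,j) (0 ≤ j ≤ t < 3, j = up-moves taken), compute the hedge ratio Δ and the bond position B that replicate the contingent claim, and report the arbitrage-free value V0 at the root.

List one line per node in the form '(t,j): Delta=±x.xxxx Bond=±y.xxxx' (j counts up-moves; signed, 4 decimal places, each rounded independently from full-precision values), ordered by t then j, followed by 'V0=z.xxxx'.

The replicating-portfolio and risk-neutral prices coincide; use p* = (1.28−0.92)/(1.42−0.92) = 0.7200 for the latter.
Payoff layer (t=3): V(3,0)=0.0000, V(3,1)=1.0000, V(3,2)=1.0000, V(3,3)=1.0000
Node (2,0) S=51.6304: V=(p*·1.0000+(1−p*)·0.0000)/1.28=0.5625; Δ=(1.0000−0.0000)/(73.3152−47.5000)=0.0387; B=V−Δ·S=-1.4375
Node (2,1) S=79.6904: V=(p*·1.0000+(1−p*)·1.0000)/1.28=0.7812; Δ=(1.0000−1.0000)/(113.1604−73.3152)=0.0000; B=V−Δ·S=0.7812
Node (2,2) S=123.0004: V=(p*·1.0000+(1−p*)·1.0000)/1.28=0.7812; Δ=(1.0000−1.0000)/(174.6606−113.1604)=0.0000; B=V−Δ·S=0.7812
Node (1,0) S=56.1200: V=(p*·0.7812+(1−p*)·0.5625)/1.28=0.5625; Δ=(0.7812−0.5625)/(79.6904−51.6304)=0.0078; B=V−Δ·S=0.1250
Node (1,1) S=86.6200: V=(p*·0.7812+(1−p*)·0.7812)/1.28=0.6104; Δ=(0.7812−0.7812)/(123.0004−79.6904)=0.0000; B=V−Δ·S=0.6104
Node (0,0) S=61.0000: V=(p*·0.6104+(1−p*)·0.5625)/1.28=0.4664; Δ=(0.6104−0.5625)/(86.6200−56.1200)=0.0016; B=V−Δ·S=0.3707
Root portfolio cost Δ·61+B reproduces V0=0.4664.

(0,0): Delta=0.0016 Bond=0.3707
(1,0): Delta=0.0078 Bond=0.1250
(1,1): Delta=0.0000 Bond=0.6104
(2,0): Delta=0.0387 Bond=-1.4375
(2,1): Delta=0.0000 Bond=0.7812
(2,2): Delta=0.0000 Bond=0.7812
V0=0.4664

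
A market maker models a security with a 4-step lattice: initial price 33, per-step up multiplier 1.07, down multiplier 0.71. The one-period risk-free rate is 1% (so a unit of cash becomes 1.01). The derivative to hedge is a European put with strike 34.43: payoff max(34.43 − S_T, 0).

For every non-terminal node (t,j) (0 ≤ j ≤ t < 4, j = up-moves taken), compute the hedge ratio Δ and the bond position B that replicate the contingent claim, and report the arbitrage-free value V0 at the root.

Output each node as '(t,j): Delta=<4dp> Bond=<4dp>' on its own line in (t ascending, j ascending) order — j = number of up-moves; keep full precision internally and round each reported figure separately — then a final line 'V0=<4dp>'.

(0,0): Delta=-0.5827 Bond=23.4059
(1,0): Delta=-1.0000 Bond=33.4174
(1,1): Delta=-0.5273 Bond=21.6845
(2,0): Delta=-1.0000 Bond=33.7516
(2,1): Delta=-1.0000 Bond=33.7516
(2,2): Delta=-0.4646 Bond=19.5313
(3,0): Delta=-1.0000 Bond=34.0891
(3,1): Delta=-1.0000 Bond=34.0891
(3,2): Delta=-1.0000 Bond=34.0891
(3,3): Delta=-0.3935 Bond=16.8541
V0=4.1770

Since d<R<u, set p* = (R−d)/(u−d) = 0.8333; price each node as the discounted p*-expectation of its children.
Terminal values V(4,·): V(4,0)=26.0441, V(4,1)=21.7922, V(4,2)=15.3842, V(4,3)=5.7272, V(4,4)=0.0000
Node (3,0) S=11.8111: V=(p*·21.7922+(1−p*)·26.0441)/1.01=22.2780; Δ=(21.7922−26.0441)/(12.6378−8.3859)=-1.0000; B=V−Δ·S=34.0891
Node (3,1) S=17.7998: V=(p*·15.3842+(1−p*)·21.7922)/1.01=16.2893; Δ=(15.3842−21.7922)/(19.0458−12.6378)=-1.0000; B=V−Δ·S=34.0891
Node (3,2) S=26.8250: V=(p*·5.7272+(1−p*)·15.3842)/1.01=7.2641; Δ=(5.7272−15.3842)/(28.7028−19.0458)=-1.0000; B=V−Δ·S=34.0891
Node (3,3) S=40.4264: V=(p*·0.0000+(1−p*)·5.7272)/1.01=0.9451; Δ=(0.0000−5.7272)/(43.2563−28.7028)=-0.3935; B=V−Δ·S=16.8541
Node (2,0) S=16.6353: V=(p*·16.2893+(1−p*)·22.2780)/1.01=17.1163; Δ=(16.2893−22.2780)/(17.7998−11.8111)=-1.0000; B=V−Δ·S=33.7516
Node (2,1) S=25.0701: V=(p*·7.2641+(1−p*)·16.2893)/1.01=8.6815; Δ=(7.2641−16.2893)/(26.8250−17.7998)=-1.0000; B=V−Δ·S=33.7516
Node (2,2) S=37.7817: V=(p*·0.9451+(1−p*)·7.2641)/1.01=1.9785; Δ=(0.9451−7.2641)/(40.4264−26.8250)=-0.4646; B=V−Δ·S=19.5313
Node (1,0) S=23.4300: V=(p*·8.6815+(1−p*)·17.1163)/1.01=9.9874; Δ=(8.6815−17.1163)/(25.0701−16.6353)=-1.0000; B=V−Δ·S=33.4174
Node (1,1) S=35.3100: V=(p*·1.9785+(1−p*)·8.6815)/1.01=3.0650; Δ=(1.9785−8.6815)/(37.7817−25.0701)=-0.5273; B=V−Δ·S=21.6845
Node (0,0) S=33.0000: V=(p*·3.0650+(1−p*)·9.9874)/1.01=4.1770; Δ=(3.0650−9.9874)/(35.3100−23.4300)=-0.5827; B=V−Δ·S=23.4059
Self-financing check: at every node Δ·S+B equals the discounted successor values.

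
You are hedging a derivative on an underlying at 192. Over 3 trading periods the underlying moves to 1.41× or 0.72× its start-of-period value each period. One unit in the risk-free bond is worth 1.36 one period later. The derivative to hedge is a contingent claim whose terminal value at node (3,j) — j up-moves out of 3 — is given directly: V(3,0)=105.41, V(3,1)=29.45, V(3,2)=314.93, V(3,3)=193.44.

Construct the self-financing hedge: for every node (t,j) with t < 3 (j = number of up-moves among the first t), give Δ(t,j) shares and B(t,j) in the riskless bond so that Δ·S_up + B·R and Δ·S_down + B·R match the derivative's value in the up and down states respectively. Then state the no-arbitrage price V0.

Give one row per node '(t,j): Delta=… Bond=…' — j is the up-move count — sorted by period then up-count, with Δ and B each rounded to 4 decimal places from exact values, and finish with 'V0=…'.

(0,0): Delta=-0.2716 Bond=137.1087
(1,0): Delta=1.9988 Bond=-127.3831
(1,1): Delta=-0.3621 Bond=210.9875
(2,0): Delta=-1.1060 Bond=135.7887
(2,1): Delta=2.1226 Bond=-197.3840
(2,2): Delta=-0.4613 Bond=324.7810
V0=84.9676

Since d<R<u, set p* = (R−d)/(u−d) = 0.9275; price each node as the discounted p*-expectation of its children.
At expiry t=3: V(3,0)=105.4100, V(3,1)=29.4500, V(3,2)=314.9300, V(3,3)=193.4400
  t=2,j=0: stock 99.5328 → up 140.3412 (V=29.4500), down 71.6636 (V=105.4100). Price 25.7017; hedge Δ=-1.1060, bond B=135.7887.
  t=2,j=1: stock 194.9184 → up 274.8349 (V=314.9300), down 140.3412 (V=29.4500). Price 216.3552; hedge Δ=2.1226, bond B=-197.3840.
  t=2,j=2: stock 381.7152 → up 538.2184 (V=193.4400), down 274.8349 (V=314.9300). Price 148.7085; hedge Δ=-0.4613, bond B=324.7810.
  t=1,j=0: stock 138.2400 → up 194.9184 (V=216.3552), down 99.5328 (V=25.7017). Price 148.9263; hedge Δ=1.9988, bond B=-127.3831.
  t=1,j=1: stock 270.7200 → up 381.7152 (V=148.7085), down 194.9184 (V=216.3552). Price 112.9489; hedge Δ=-0.3621, bond B=210.9875.
  t=0,j=0: stock 192.0000 → up 270.7200 (V=112.9489), down 138.2400 (V=148.9263). Price 84.9676; hedge Δ=-0.2716, bond B=137.1087.
The time-0 hedge costs 84.9676, which is the no-arbitrage price.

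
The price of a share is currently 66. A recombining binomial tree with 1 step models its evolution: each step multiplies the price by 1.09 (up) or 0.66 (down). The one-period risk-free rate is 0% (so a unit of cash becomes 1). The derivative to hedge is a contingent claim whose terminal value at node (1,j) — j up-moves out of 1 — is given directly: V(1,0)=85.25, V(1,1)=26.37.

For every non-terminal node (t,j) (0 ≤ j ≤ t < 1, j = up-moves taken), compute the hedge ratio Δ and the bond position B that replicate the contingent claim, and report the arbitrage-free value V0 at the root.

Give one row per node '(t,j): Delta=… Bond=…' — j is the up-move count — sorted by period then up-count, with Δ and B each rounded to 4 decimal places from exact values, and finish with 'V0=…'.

Under the risk-neutral measure, an up-move has probability p* = (R−d)/(u−d) = 0.7907 and values discount at R = 1.
Terminal payoffs: V(1,0)=85.2500, V(1,1)=26.3700
Node (0,0) S=66.0000: V=(p*·26.3700+(1−p*)·85.2500)/1=38.6937; Δ=(26.3700−85.2500)/(71.9400−43.5600)=-2.0747; B=V−Δ·S=175.6240
Self-financing check: at every node Δ·S+B equals the discounted successor values.

(0,0): Delta=-2.0747 Bond=175.6240
V0=38.6937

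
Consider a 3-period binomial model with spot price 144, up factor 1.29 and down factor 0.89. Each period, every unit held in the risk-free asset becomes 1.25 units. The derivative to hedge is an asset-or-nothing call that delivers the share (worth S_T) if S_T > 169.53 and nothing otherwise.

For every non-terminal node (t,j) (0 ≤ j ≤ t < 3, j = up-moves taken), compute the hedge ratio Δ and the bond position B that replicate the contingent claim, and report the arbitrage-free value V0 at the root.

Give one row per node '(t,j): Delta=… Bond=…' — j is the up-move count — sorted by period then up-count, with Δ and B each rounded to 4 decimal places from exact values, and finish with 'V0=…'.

No-arbitrage ⇒ martingale measure with p* = (R−d)/(u−d) = 0.9000.
Terminal values V(3,·): V(3,0)=0.0000, V(3,1)=0.0000, V(3,2)=213.2711, V(3,3)=309.1232
  t=2,j=0: stock 114.0624 → up 147.1405 (V=0.0000), down 101.5155 (V=0.0000). Price 0.0000; hedge Δ=0.0000, bond B=0.0000.
  t=2,j=1: stock 165.3264 → up 213.2711 (V=213.2711), down 147.1405 (V=0.0000). Price 153.5552; hedge Δ=3.2250, bond B=-379.6225.
  t=2,j=2: stock 239.6304 → up 309.1232 (V=309.1232), down 213.2711 (V=213.2711). Price 239.6304; hedge Δ=1.0000, bond B=0.0000.
  t=1,j=0: stock 128.1600 → up 165.3264 (V=153.5552), down 114.0624 (V=0.0000). Price 110.5597; hedge Δ=2.9954, bond B=-273.3282.
  t=1,j=1: stock 185.7600 → up 239.6304 (V=239.6304), down 165.3264 (V=153.5552). Price 184.8183; hedge Δ=1.1584, bond B=-30.3698.
  t=0,j=0: stock 144.0000 → up 185.7600 (V=184.8183), down 128.1600 (V=110.5597). Price 141.9140; hedge Δ=1.2892, bond B=-43.7325.
Self-financing check: at every node Δ·S+B equals the discounted successor values.

(0,0): Delta=1.2892 Bond=-43.7325
(1,0): Delta=2.9954 Bond=-273.3282
(1,1): Delta=1.1584 Bond=-30.3698
(2,0): Delta=0.0000 Bond=0.0000
(2,1): Delta=3.2250 Bond=-379.6225
(2,2): Delta=1.0000 Bond=0.0000
V0=141.9140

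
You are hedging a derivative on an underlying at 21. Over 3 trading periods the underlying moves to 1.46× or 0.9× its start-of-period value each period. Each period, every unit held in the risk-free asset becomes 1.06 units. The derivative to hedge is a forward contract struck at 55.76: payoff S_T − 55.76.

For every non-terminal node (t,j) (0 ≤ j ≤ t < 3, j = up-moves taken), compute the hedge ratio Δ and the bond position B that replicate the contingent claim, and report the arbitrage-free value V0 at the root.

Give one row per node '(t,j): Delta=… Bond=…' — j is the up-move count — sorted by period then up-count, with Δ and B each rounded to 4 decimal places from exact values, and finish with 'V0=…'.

Under the risk-neutral measure, an up-move has probability p* = (R−d)/(u−d) = 0.2857 and values discount at R = 1.06.
At expiry t=3: V(3,0)=-40.4510, V(3,1)=-30.9254, V(3,2)=-15.4728, V(3,3)=9.5949
(2,0): S=17.0100. Δ = (V_up−V_dn)/(S_up−S_dn) = (-30.9254−-40.4510)/(24.8346−15.3090) = 1.0000. V = [p*·-30.9254 + (1−p*)·-40.4510]/1.06 = -35.5938. B = V − Δ·S = -52.6038.
(2,1): S=27.5940. Δ = (V_up−V_dn)/(S_up−S_dn) = (-15.4728−-30.9254)/(40.2872−24.8346) = 1.0000. V = [p*·-15.4728 + (1−p*)·-30.9254]/1.06 = -25.0098. B = V − Δ·S = -52.6038.
(2,2): S=44.7636. Δ = (V_up−V_dn)/(S_up−S_dn) = (9.5949−-15.4728)/(65.3549−40.2872) = 1.0000. V = [p*·9.5949 + (1−p*)·-15.4728]/1.06 = -7.8402. B = V − Δ·S = -52.6038.
(1,0): S=18.9000. Δ = (V_up−V_dn)/(S_up−S_dn) = (-25.0098−-35.5938)/(27.5940−17.0100) = 1.0000. V = [p*·-25.0098 + (1−p*)·-35.5938]/1.06 = -30.7262. B = V − Δ·S = -49.6262.
(1,1): S=30.6600. Δ = (V_up−V_dn)/(S_up−S_dn) = (-7.8402−-25.0098)/(44.7636−27.5940) = 1.0000. V = [p*·-7.8402 + (1−p*)·-25.0098]/1.06 = -18.9662. B = V − Δ·S = -49.6262.
(0,0): S=21.0000. Δ = (V_up−V_dn)/(S_up−S_dn) = (-18.9662−-30.7262)/(30.6600−18.9000) = 1.0000. V = [p*·-18.9662 + (1−p*)·-30.7262]/1.06 = -25.8172. B = V − Δ·S = -46.8172.
Root portfolio cost Δ·21+B reproduces V0=-25.8172.

(0,0): Delta=1.0000 Bond=-46.8172
(1,0): Delta=1.0000 Bond=-49.6262
(1,1): Delta=1.0000 Bond=-49.6262
(2,0): Delta=1.0000 Bond=-52.6038
(2,1): Delta=1.0000 Bond=-52.6038
(2,2): Delta=1.0000 Bond=-52.6038
V0=-25.8172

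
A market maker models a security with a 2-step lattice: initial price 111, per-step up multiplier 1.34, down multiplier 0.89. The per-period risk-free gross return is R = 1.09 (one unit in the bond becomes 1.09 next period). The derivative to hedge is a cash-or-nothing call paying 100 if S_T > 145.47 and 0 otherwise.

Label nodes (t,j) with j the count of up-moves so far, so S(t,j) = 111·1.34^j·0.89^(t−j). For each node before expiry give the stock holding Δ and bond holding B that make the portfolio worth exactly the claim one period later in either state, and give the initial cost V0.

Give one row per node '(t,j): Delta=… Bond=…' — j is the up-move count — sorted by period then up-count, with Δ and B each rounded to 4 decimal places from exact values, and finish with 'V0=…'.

(0,0): Delta=0.8163 Bond=-73.9847
(1,0): Delta=0.0000 Bond=0.0000
(1,1): Delta=1.4940 Bond=-181.4475
V0=16.6258

Since d<R<u, set p* = (R−d)/(u−d) = 0.4444; price each node as the discounted p*-expectation of its children.
Payoff layer (t=2): V(2,0)=0.0000, V(2,1)=0.0000, V(2,2)=100.0000
Node (1,0) S=98.7900: V=(p*·0.0000+(1−p*)·0.0000)/1.09=0.0000; Δ=(0.0000−0.0000)/(132.3786−87.9231)=0.0000; B=V−Δ·S=0.0000
Node (1,1) S=148.7400: V=(p*·100.0000+(1−p*)·0.0000)/1.09=40.7747; Δ=(100.0000−0.0000)/(199.3116−132.3786)=1.4940; B=V−Δ·S=-181.4475
Node (0,0) S=111.0000: V=(p*·40.7747+(1−p*)·0.0000)/1.09=16.6258; Δ=(40.7747−0.0000)/(148.7400−98.7900)=0.8163; B=V−Δ·S=-73.9847
The time-0 hedge costs 16.6258, which is the no-arbitrage price.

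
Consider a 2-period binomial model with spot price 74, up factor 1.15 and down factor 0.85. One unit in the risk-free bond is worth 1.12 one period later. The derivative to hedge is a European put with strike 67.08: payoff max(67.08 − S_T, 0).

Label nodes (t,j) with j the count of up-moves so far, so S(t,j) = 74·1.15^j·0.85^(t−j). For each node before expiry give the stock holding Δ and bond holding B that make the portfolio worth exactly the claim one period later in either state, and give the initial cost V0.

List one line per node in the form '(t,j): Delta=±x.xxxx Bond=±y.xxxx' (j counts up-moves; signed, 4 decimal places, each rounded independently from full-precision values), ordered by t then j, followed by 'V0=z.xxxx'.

Since d<R<u, set p* = (R−d)/(u−d) = 0.9000; price each node as the discounted p*-expectation of its children.
Payoff layer (t=2): V(2,0)=13.6150, V(2,1)=0.0000, V(2,2)=0.0000
  t=1,j=0: stock 62.9000 → up 72.3350 (V=0.0000), down 53.4650 (V=13.6150). Price 1.2156; hedge Δ=-0.7215, bond B=46.5990.
  t=1,j=1: stock 85.1000 → up 97.8650 (V=0.0000), down 72.3350 (V=0.0000). Price 0.0000; hedge Δ=0.0000, bond B=0.0000.
  t=0,j=0: stock 74.0000 → up 85.1000 (V=0.0000), down 62.9000 (V=1.2156). Price 0.1085; hedge Δ=-0.0548, bond B=4.1606.
Each (Δ,B) replicates both successor values, so the strategy is self-financing and V0 is arbitrage-free.

(0,0): Delta=-0.0548 Bond=4.1606
(1,0): Delta=-0.7215 Bond=46.5990
(1,1): Delta=0.0000 Bond=0.0000
V0=0.1085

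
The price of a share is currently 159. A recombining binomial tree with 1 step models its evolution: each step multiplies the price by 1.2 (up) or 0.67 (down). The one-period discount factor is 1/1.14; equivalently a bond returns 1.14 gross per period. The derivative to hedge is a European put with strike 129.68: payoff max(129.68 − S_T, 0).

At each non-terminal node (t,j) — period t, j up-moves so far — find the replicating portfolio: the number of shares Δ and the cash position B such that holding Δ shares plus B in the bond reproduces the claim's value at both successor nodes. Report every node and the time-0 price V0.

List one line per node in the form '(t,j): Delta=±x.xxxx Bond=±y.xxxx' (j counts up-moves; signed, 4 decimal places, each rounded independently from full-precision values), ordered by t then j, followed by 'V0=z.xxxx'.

(0,0): Delta=-0.2747 Bond=45.9782
V0=2.2989

Since d<R<u, set p* = (R−d)/(u−d) = 0.8868; price each node as the discounted p*-expectation of its children.
Terminal payoffs: V(1,0)=23.1500, V(1,1)=0.0000
(0,0): S=159.0000. Δ = (V_up−V_dn)/(S_up−S_dn) = (0.0000−23.1500)/(190.8000−106.5300) = -0.2747. V = [p*·0.0000 + (1−p*)·23.1500]/1.14 = 2.2989. B = V − Δ·S = 45.9782.
Self-financing check: at every node Δ·S+B equals the discounted successor values.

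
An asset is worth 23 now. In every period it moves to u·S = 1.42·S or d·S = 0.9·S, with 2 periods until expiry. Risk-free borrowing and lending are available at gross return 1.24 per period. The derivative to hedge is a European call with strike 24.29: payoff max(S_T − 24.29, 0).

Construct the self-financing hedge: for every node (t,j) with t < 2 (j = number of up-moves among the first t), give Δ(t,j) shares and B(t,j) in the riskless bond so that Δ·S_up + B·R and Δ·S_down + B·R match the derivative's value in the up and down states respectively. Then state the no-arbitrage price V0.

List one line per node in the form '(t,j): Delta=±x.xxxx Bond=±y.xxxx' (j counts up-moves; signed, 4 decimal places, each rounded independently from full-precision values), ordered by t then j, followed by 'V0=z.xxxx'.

(0,0): Delta=0.8679 Bond=-12.3178
(1,0): Delta=0.4742 Bond=-7.1241
(1,1): Delta=1.0000 Bond=-19.5887
V0=7.6437

No-arbitrage ⇒ martingale measure with p* = (R−d)/(u−d) = 0.6538.
Terminal values V(2,·): V(2,0)=0.0000, V(2,1)=5.1040, V(2,2)=22.0872
Node (1,0) S=20.7000: V=(p*·5.1040+(1−p*)·0.0000)/1.24=2.6913; Δ=(5.1040−0.0000)/(29.3940−18.6300)=0.4742; B=V−Δ·S=-7.1241
Node (1,1) S=32.6600: V=(p*·22.0872+(1−p*)·5.1040)/1.24=13.0713; Δ=(22.0872−5.1040)/(46.3772−29.3940)=1.0000; B=V−Δ·S=-19.5887
Node (0,0) S=23.0000: V=(p*·13.0713+(1−p*)·2.6913)/1.24=7.6437; Δ=(13.0713−2.6913)/(32.6600−20.7000)=0.8679; B=V−Δ·S=-12.3178
Self-financing check: at every node Δ·S+B equals the discounted successor values.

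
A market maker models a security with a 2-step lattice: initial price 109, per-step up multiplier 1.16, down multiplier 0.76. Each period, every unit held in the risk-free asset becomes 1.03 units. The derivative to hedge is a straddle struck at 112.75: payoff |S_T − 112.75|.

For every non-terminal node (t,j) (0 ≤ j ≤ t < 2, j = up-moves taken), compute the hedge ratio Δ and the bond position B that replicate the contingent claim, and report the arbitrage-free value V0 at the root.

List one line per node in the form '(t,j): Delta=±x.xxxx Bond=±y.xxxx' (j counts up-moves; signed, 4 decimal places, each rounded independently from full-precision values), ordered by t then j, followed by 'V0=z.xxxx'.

(0,0): Delta=0.0197 Bond=24.2664
(1,0): Delta=-1.0000 Bond=109.4660
(1,1): Delta=0.3414 Bond=-15.6772
V0=26.4133

Risk-neutral probability p* = (R−d)/(u−d) = (1.03−0.76)/(1.16−0.76) = 0.6750.
Payoff layer (t=2): V(2,0)=49.7916, V(2,1)=16.6556, V(2,2)=33.9204
Node (1,0) S=82.8400: V=(p*·16.6556+(1−p*)·49.7916)/1.03=26.6260; Δ=(16.6556−49.7916)/(96.0944−62.9584)=-1.0000; B=V−Δ·S=109.4660
Node (1,1) S=126.4400: V=(p*·33.9204+(1−p*)·16.6556)/1.03=27.4848; Δ=(33.9204−16.6556)/(146.6704−96.0944)=0.3414; B=V−Δ·S=-15.6772
Node (0,0) S=109.0000: V=(p*·27.4848+(1−p*)·26.6260)/1.03=26.4133; Δ=(27.4848−26.6260)/(126.4400−82.8400)=0.0197; B=V−Δ·S=24.2664
Self-financing check: at every node Δ·S+B equals the discounted successor values.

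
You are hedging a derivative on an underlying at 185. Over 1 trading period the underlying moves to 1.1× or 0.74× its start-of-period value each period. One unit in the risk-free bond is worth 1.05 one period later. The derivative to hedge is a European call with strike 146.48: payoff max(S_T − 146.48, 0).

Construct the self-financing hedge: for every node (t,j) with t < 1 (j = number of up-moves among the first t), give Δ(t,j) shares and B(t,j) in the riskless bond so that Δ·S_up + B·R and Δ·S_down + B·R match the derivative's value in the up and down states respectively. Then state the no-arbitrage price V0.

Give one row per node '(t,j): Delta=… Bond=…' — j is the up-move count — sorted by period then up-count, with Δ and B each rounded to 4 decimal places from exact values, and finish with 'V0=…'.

(0,0): Delta=0.8562 Bond=-111.6265
V0=46.7624

No-arbitrage ⇒ martingale measure with p* = (R−d)/(u−d) = 0.8611.
Payoff layer (t=1): V(1,0)=0.0000, V(1,1)=57.0200
Node (0,0) S=185.0000: V=(p*·57.0200+(1−p*)·0.0000)/1.05=46.7624; Δ=(57.0200−0.0000)/(203.5000−136.9000)=0.8562; B=V−Δ·S=-111.6265
Root portfolio cost Δ·185+B reproduces V0=46.7624.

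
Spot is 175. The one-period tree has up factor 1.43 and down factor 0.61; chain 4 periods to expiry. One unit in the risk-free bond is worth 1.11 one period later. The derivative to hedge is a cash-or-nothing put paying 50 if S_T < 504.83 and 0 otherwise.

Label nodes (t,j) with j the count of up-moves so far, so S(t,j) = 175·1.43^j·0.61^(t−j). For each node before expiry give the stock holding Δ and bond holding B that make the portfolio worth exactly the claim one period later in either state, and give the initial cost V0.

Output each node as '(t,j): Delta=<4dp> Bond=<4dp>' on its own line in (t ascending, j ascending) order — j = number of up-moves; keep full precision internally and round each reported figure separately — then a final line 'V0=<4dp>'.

Since d<R<u, set p* = (R−d)/(u−d) = 0.6098; price each node as the discounted p*-expectation of its children.
At expiry t=4: V(4,0)=50.0000, V(4,1)=50.0000, V(4,2)=50.0000, V(4,3)=50.0000, V(4,4)=0.0000
Node (3,0) S=39.7217: V=(p*·50.0000+(1−p*)·50.0000)/1.11=45.0450; Δ=(50.0000−50.0000)/(56.8020−24.2302)=0.0000; B=V−Δ·S=45.0450
Node (3,1) S=93.1180: V=(p*·50.0000+(1−p*)·50.0000)/1.11=45.0450; Δ=(50.0000−50.0000)/(133.1588−56.8020)=0.0000; B=V−Δ·S=45.0450
Node (3,2) S=218.2931: V=(p*·50.0000+(1−p*)·50.0000)/1.11=45.0450; Δ=(50.0000−50.0000)/(312.1591−133.1588)=0.0000; B=V−Δ·S=45.0450
Node (3,3) S=511.7362: V=(p*·0.0000+(1−p*)·50.0000)/1.11=17.5786; Δ=(0.0000−50.0000)/(731.7828−312.1591)=-0.1192; B=V−Δ·S=78.5542
Node (2,0) S=65.1175: V=(p*·45.0450+(1−p*)·45.0450)/1.11=40.5811; Δ=(45.0450−45.0450)/(93.1180−39.7217)=0.0000; B=V−Δ·S=40.5811
Node (2,1) S=152.6525: V=(p*·45.0450+(1−p*)·45.0450)/1.11=40.5811; Δ=(45.0450−45.0450)/(218.2931−93.1180)=0.0000; B=V−Δ·S=40.5811
Node (2,2) S=357.8575: V=(p*·17.5786+(1−p*)·45.0450)/1.11=25.4930; Δ=(17.5786−45.0450)/(511.7362−218.2931)=-0.0936; B=V−Δ·S=58.9887
Node (1,0) S=106.7500: V=(p*·40.5811+(1−p*)·40.5811)/1.11=36.5596; Δ=(40.5811−40.5811)/(152.6525−65.1175)=0.0000; B=V−Δ·S=36.5596
Node (1,1) S=250.2500: V=(p*·25.4930+(1−p*)·40.5811)/1.11=28.2712; Δ=(25.4930−40.5811)/(357.8575−152.6525)=-0.0735; B=V−Δ·S=46.6714
Node (0,0) S=175.0000: V=(p*·28.2712+(1−p*)·36.5596)/1.11=28.3835; Δ=(28.2712−36.5596)/(250.2500−106.7500)=-0.0578; B=V−Δ·S=38.4913
Check: Δ(0,0)·S0 + B(0,0) = 28.3835 = V0.

(0,0): Delta=-0.0578 Bond=38.4913
(1,0): Delta=0.0000 Bond=36.5596
(1,1): Delta=-0.0735 Bond=46.6714
(2,0): Delta=0.0000 Bond=40.5811
(2,1): Delta=0.0000 Bond=40.5811
(2,2): Delta=-0.0936 Bond=58.9887
(3,0): Delta=0.0000 Bond=45.0450
(3,1): Delta=0.0000 Bond=45.0450
(3,2): Delta=0.0000 Bond=45.0450
(3,3): Delta=-0.1192 Bond=78.5542
V0=28.3835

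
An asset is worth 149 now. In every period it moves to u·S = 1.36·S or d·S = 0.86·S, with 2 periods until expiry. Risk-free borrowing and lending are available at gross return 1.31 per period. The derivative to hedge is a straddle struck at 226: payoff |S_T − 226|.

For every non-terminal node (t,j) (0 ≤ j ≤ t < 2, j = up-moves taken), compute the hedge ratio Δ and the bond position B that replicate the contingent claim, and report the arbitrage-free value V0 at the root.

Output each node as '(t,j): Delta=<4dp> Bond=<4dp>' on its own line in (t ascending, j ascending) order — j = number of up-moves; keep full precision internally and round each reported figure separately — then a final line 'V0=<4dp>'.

(0,0): Delta=-0.0854 Bond=42.2284
(1,0): Delta=-1.0000 Bond=172.5191
(1,1): Delta=-0.0211 Bond=42.2970
V0=29.5073

Under the risk-neutral measure, an up-move has probability p* = (R−d)/(u−d) = 0.9000 and values discount at R = 1.31.
Payoff layer (t=2): V(2,0)=115.7996, V(2,1)=51.7296, V(2,2)=49.5904
  t=1,j=0: stock 128.1400 → up 174.2704 (V=51.7296), down 110.2004 (V=115.7996). Price 44.3791; hedge Δ=-1.0000, bond B=172.5191.
  t=1,j=1: stock 202.6400 → up 275.5904 (V=49.5904), down 174.2704 (V=51.7296). Price 38.0186; hedge Δ=-0.0211, bond B=42.2970.
  t=0,j=0: stock 149.0000 → up 202.6400 (V=38.0186), down 128.1400 (V=44.3791). Price 29.5073; hedge Δ=-0.0854, bond B=42.2284.
Check: Δ(0,0)·S0 + B(0,0) = 29.5073 = V0.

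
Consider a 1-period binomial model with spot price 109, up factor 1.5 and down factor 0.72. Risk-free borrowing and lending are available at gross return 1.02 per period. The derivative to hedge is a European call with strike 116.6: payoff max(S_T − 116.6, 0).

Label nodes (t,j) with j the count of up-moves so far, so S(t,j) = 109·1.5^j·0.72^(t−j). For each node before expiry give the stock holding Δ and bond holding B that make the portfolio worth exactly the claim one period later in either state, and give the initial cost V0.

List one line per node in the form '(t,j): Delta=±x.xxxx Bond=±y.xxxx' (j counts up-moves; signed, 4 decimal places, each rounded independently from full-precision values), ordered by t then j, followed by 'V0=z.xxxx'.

(0,0): Delta=0.5516 Bond=-42.4434
V0=17.6848

The replicating-portfolio and risk-neutral prices coincide; use p* = (1.02−0.72)/(1.5−0.72) = 0.3846 for the latter.
At expiry t=1: V(1,0)=0.0000, V(1,1)=46.9000
(0,0): S=109.0000. Δ = (V_up−V_dn)/(S_up−S_dn) = (46.9000−0.0000)/(163.5000−78.4800) = 0.5516. V = [p*·46.9000 + (1−p*)·0.0000]/1.02 = 17.6848. B = V − Δ·S = -42.4434.
The time-0 hedge costs 17.6848, which is the no-arbitrage price.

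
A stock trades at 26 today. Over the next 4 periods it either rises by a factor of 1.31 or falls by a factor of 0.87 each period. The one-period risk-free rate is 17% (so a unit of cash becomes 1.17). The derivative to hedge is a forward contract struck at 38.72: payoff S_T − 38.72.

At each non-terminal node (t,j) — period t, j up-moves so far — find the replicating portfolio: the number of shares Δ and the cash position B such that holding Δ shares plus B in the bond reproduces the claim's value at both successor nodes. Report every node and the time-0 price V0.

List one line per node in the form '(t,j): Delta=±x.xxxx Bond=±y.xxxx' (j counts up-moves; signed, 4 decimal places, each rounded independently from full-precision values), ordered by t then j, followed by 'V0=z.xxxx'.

(0,0): Delta=1.0000 Bond=-20.6629
(1,0): Delta=1.0000 Bond=-24.1756
(1,1): Delta=1.0000 Bond=-24.1756
(2,0): Delta=1.0000 Bond=-28.2855
(2,1): Delta=1.0000 Bond=-28.2855
(2,2): Delta=1.0000 Bond=-28.2855
(3,0): Delta=1.0000 Bond=-33.0940
(3,1): Delta=1.0000 Bond=-33.0940
(3,2): Delta=1.0000 Bond=-33.0940
(3,3): Delta=1.0000 Bond=-33.0940
V0=5.3371

Since d<R<u, set p* = (R−d)/(u−d) = 0.6818; price each node as the discounted p*-expectation of its children.
At expiry t=4: V(4,0)=-23.8247, V(4,1)=-16.2914, V(4,2)=-4.9482, V(4,3)=12.1318, V(4,4)=37.8500
Node (3,0) S=17.1211: V=(p*·-16.2914+(1−p*)·-23.8247)/1.17=-15.9729; Δ=(-16.2914−-23.8247)/(22.4286−14.8953)=1.0000; B=V−Δ·S=-33.0940
Node (3,1) S=25.7800: V=(p*·-4.9482+(1−p*)·-16.2914)/1.17=-7.3140; Δ=(-4.9482−-16.2914)/(33.7718−22.4286)=1.0000; B=V−Δ·S=-33.0940
Node (3,2) S=38.8182: V=(p*·12.1318+(1−p*)·-4.9482)/1.17=5.7242; Δ=(12.1318−-4.9482)/(50.8518−33.7718)=1.0000; B=V−Δ·S=-33.0940
Node (3,3) S=58.4504: V=(p*·37.8500+(1−p*)·12.1318)/1.17=25.3563; Δ=(37.8500−12.1318)/(76.5700−50.8518)=1.0000; B=V−Δ·S=-33.0940
Node (2,0) S=19.6794: V=(p*·-7.3140+(1−p*)·-15.9729)/1.17=-8.6061; Δ=(-7.3140−-15.9729)/(25.7800−17.1211)=1.0000; B=V−Δ·S=-28.2855
Node (2,1) S=29.6322: V=(p*·5.7242+(1−p*)·-7.3140)/1.17=1.3467; Δ=(5.7242−-7.3140)/(38.8182−25.7800)=1.0000; B=V−Δ·S=-28.2855
Node (2,2) S=44.6186: V=(p*·25.3563+(1−p*)·5.7242)/1.17=16.3331; Δ=(25.3563−5.7242)/(58.4504−38.8182)=1.0000; B=V−Δ·S=-28.2855
Node (1,0) S=22.6200: V=(p*·1.3467+(1−p*)·-8.6061)/1.17=-1.5556; Δ=(1.3467−-8.6061)/(29.6322−19.6794)=1.0000; B=V−Δ·S=-24.1756
Node (1,1) S=34.0600: V=(p*·16.3331+(1−p*)·1.3467)/1.17=9.8844; Δ=(16.3331−1.3467)/(44.6186−29.6322)=1.0000; B=V−Δ·S=-24.1756
Node (0,0) S=26.0000: V=(p*·9.8844+(1−p*)·-1.5556)/1.17=5.3371; Δ=(9.8844−-1.5556)/(34.0600−22.6200)=1.0000; B=V−Δ·S=-20.6629
Each (Δ,B) replicates both successor values, so the strategy is self-financing and V0 is arbitrage-free.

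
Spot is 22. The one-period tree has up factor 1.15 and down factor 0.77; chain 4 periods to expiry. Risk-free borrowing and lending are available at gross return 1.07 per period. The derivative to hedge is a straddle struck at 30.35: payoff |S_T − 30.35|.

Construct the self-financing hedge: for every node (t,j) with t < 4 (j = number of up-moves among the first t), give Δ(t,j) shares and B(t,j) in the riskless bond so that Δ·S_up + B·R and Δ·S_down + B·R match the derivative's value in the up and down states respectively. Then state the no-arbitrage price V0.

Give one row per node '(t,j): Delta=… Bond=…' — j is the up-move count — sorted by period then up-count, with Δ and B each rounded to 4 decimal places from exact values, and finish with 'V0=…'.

Risk-neutral probability p* = (R−d)/(u−d) = (1.07−0.77)/(1.15−0.77) = 0.7895.
At expiry t=4: V(4,0)=22.6163, V(4,1)=18.7997, V(4,2)=13.0996, V(4,3)=4.5864, V(4,4)=8.1281
  t=3,j=0: stock 10.0437 → up 11.5503 (V=18.7997), down 7.7337 (V=22.6163). Price 18.3208; hedge Δ=-1.0000, bond B=28.3645.
  t=3,j=1: stock 15.0004 → up 17.2504 (V=13.0996), down 11.5503 (V=18.7997). Price 13.3641; hedge Δ=-1.0000, bond B=28.3645.
  t=3,j=2: stock 22.4031 → up 25.7636 (V=4.5864), down 17.2504 (V=13.0996). Price 5.9613; hedge Δ=-1.0000, bond B=28.3645.
  t=3,j=3: stock 33.4592 → up 38.4781 (V=8.1281), down 25.7636 (V=4.5864). Price 6.8995; hedge Δ=0.2786, bond B=-2.4209.
  t=2,j=0: stock 13.0438 → up 15.0004 (V=13.3641), down 10.0437 (V=18.3208). Price 13.4651; hedge Δ=-1.0000, bond B=26.5089.
  t=2,j=1: stock 19.4810 → up 22.4031 (V=5.9613), down 15.0004 (V=13.3641). Price 7.0279; hedge Δ=-1.0000, bond B=26.5089.
  t=2,j=2: stock 29.0950 → up 33.4592 (V=6.8995), down 22.4031 (V=5.9613). Price 6.2636; hedge Δ=0.0849, bond B=3.7946.
  t=1,j=0: stock 16.9400 → up 19.4810 (V=7.0279), down 13.0438 (V=13.4651). Price 7.8346; hedge Δ=-1.0000, bond B=24.7746.
  t=1,j=1: stock 25.3000 → up 29.0950 (V=6.2636), down 19.4810 (V=7.0279). Price 6.0042; hedge Δ=-0.0795, bond B=8.0155.
  t=0,j=0: stock 22.0000 → up 25.3000 (V=6.0042), down 16.9400 (V=7.8346). Price 5.9715; hedge Δ=-0.2190, bond B=10.7885.
The time-0 hedge costs 5.9715, which is the no-arbitrage price.

(0,0): Delta=-0.2190 Bond=10.7885
(1,0): Delta=-1.0000 Bond=24.7746
(1,1): Delta=-0.0795 Bond=8.0155
(2,0): Delta=-1.0000 Bond=26.5089
(2,1): Delta=-1.0000 Bond=26.5089
(2,2): Delta=0.0849 Bond=3.7946
(3,0): Delta=-1.0000 Bond=28.3645
(3,1): Delta=-1.0000 Bond=28.3645
(3,2): Delta=-1.0000 Bond=28.3645
(3,3): Delta=0.2786 Bond=-2.4209
V0=5.9715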